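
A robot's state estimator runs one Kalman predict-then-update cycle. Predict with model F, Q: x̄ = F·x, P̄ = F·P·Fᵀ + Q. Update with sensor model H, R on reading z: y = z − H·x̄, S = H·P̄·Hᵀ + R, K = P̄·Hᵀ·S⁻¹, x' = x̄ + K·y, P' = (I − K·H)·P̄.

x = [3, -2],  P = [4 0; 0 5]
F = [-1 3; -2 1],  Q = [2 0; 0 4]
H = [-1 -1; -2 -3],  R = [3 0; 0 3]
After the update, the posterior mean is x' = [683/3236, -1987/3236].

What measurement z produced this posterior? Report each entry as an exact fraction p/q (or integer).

z = [1, 1]

x̄ = F·x = [-9, -8]
P̄ = F·P·Fᵀ + Q = [51 23; 23 25]
S = H·P̄·Hᵀ + R = [125 292; 292 708]
K = P̄·Hᵀ·S⁻¹ = [-615/809 233/3236; 337/809 -1109/3236]
x' − x̄ = [29807/3236, 23901/3236] = K·y
y = (KᵀK)⁻¹·Kᵀ·(x' − x̄) = [-16, -41]
z = y + H·x̄ = [-16, -41] + [17, 42] = [1, 1]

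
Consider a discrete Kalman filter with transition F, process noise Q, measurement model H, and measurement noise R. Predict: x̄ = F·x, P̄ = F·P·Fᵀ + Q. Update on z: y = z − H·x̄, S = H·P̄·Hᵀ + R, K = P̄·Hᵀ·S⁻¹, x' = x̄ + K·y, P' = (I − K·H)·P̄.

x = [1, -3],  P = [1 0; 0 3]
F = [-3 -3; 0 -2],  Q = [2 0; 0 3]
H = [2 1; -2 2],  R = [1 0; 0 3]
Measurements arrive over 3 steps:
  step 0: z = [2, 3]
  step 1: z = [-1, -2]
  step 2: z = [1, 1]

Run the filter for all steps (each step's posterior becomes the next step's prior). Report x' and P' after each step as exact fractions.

step 0: x̄ = F·x = [6, 6]
step 0: P̄ = F·P·Fᵀ + Q = [38 18; 18 15]
step 0: y = z − H·x̄ = [-16, 3]
step 0: S = H·P̄·Hᵀ + R = [240 -86; -86 71]
step 0: K = P̄·Hᵀ·S⁻¹ = [1617/4822 -379/2411; 3105/9644 1473/4822]
step 0: x' = x̄ + K·y = [393/2411, 8511/4822]
step 0: P' = (I − K·H)·P̄ = [459/2411 -219/4822; -219/4822 3981/9644]
step 1: x̄ = F·x = [-27891/4822, -8511/2411]
step 1: P̄ = F·P·Fᵀ + Q = [63757/9644 10629/4822; 10629/4822 11214/2411]
step 1: y = z − H·x̄ = [33991/2411, -15691/2411]
step 1: S = H·P̄·Hᵀ + R = [98640/2411 -30700/2411; -30700/2411 73330/2411]
step 1: K = P̄·Hᵀ·S⁻¹ = [978/2965 -1799/11860; 81459/260920 38043/130460]
step 1: x' = x̄ + K·y = [-1739/11860, -267807/260920]
step 1: P' = (I − K·H)·P̄ = [4407/23720 -99/2372; -99/2372 103239/260920]
step 2: x̄ = F·x = [183639/52184, 267807/130460]
step 2: P̄ = F·P·Fᵀ + Q = [211408/32615 277047/130460; 277047/130460 298929/65230]
step 2: y = z − H·x̄ = [-527771/65230, 513041/130460]
step 2: S = H·P̄·Hᵀ + R = [2609517/65230 -816359/65230; -816359/65230 987241/32615]
step 2: K = P̄·Hᵀ·S⁻¹ = [226740432/687720731 -208587467/1375441462; 214495047/687720731 200423877/687720731]
step 2: x' = x̄ + K·y = [701819957/2750882924, 464460840/687720731]
step 2: P' = (I − K·H)·P̄ = [510908043/2750882924 -57427179/1375441462; -57427179/1375441462 271922226/687720731]

step 0: x' = [393/2411, 8511/4822], P' = [459/2411 -219/4822; -219/4822 3981/9644]
step 1: x' = [-1739/11860, -267807/260920], P' = [4407/23720 -99/2372; -99/2372 103239/260920]
step 2: x' = [701819957/2750882924, 464460840/687720731], P' = [510908043/2750882924 -57427179/1375441462; -57427179/1375441462 271922226/687720731]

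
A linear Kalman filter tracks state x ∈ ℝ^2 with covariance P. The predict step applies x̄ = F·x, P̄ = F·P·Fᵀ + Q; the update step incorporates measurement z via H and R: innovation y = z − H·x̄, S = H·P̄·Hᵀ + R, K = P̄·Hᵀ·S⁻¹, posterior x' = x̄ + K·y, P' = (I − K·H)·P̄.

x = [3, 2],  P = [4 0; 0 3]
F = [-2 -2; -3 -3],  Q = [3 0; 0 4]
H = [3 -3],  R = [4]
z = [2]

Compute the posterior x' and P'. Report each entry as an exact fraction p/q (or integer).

x̄ = F·x = [-10, -15]
P̄ = F·P·Fᵀ + Q = [31 42; 42 67]
y = z − H·x̄ = [-13]
S = H·P̄·Hᵀ + R = [130]
K = P̄·Hᵀ·S⁻¹ = [-33/130; -15/26]
x' = x̄ + K·y = [-67/10, -15/2]
P' = (I − K·H)·P̄ = [2941/130 597/26; 597/26 617/26]

x' = [-67/10, -15/2]
P' = [2941/130 597/26; 597/26 617/26]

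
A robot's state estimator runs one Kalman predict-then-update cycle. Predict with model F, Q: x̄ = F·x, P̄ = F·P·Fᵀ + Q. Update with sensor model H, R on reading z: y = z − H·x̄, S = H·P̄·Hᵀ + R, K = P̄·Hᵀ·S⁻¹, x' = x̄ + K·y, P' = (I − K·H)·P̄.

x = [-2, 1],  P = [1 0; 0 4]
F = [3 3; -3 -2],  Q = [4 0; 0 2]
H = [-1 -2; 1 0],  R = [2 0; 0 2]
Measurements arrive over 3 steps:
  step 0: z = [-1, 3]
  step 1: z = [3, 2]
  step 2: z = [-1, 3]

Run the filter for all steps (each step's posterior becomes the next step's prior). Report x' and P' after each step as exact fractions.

step 0: x' = [769/272, -223/272], P' = [517/272 -267/272; -267/272 261/272]
step 1: x' = [14837/5962, -68757/23848], P' = [5072/2981 -5215/5962; -5215/5962 21683/23848]
step 2: x' = [4436021/1972595, -1777806/1972595], P' = [3349611/1972595 -1717066/1972595; -1717066/1972595 1783976/1972595]

step 0: x̄ = F·x = [-3, 4]
step 0: P̄ = F·P·Fᵀ + Q = [49 -33; -33 27]
step 0: y = z − H·x̄ = [4, 6]
step 0: S = H·P̄·Hᵀ + R = [27 17; 17 51]
step 0: K = P̄·Hᵀ·S⁻¹ = [1/32 517/544; -15/32 -267/544]
step 0: x' = x̄ + K·y = [769/272, -223/272]
step 0: P' = (I − K·H)·P̄ = [517/272 -267/272; -267/272 261/272]
step 1: x̄ = F·x = [819/136, -1861/272]
step 1: P̄ = F·P·Fᵀ + Q = [821/68 -1107/136; -1107/136 3037/272]
step 1: y = z − H·x̄ = [-317/68, -547/136]
step 1: S = H·P̄·Hᵀ + R = [445/17 143/34; 143/34 957/68]
step 1: K = P̄·Hᵀ·S⁻¹ = [13/542 2536/2981; -1023/2168 -5215/11924]
step 1: x' = x̄ + K·y = [14837/5962, -68757/23848]
step 1: P' = (I − K·H)·P̄ = [5072/2981 -5215/5962; -5215/5962 21683/23848]
step 2: x̄ = F·x = [-28227/23848, -20265/11924]
step 2: P̄ = F·P·Fᵀ + Q = [280243/23848 -91191/11924; -91191/11924 62323/5962]
step 2: y = z − H·x̄ = [-133135/23848, 99771/23848]
step 2: S = H·P̄·Hᵀ + R = [595579/23848 84521/23848; 84521/23848 327939/23848]
step 2: K = P̄·Hᵀ·S⁻¹ = [84521/3945190 3349611/3945190; -925443/1972595 -858533/1972595]
step 2: x' = x̄ + K·y = [4436021/1972595, -1777806/1972595]
step 2: P' = (I − K·H)·P̄ = [3349611/1972595 -1717066/1972595; -1717066/1972595 1783976/1972595]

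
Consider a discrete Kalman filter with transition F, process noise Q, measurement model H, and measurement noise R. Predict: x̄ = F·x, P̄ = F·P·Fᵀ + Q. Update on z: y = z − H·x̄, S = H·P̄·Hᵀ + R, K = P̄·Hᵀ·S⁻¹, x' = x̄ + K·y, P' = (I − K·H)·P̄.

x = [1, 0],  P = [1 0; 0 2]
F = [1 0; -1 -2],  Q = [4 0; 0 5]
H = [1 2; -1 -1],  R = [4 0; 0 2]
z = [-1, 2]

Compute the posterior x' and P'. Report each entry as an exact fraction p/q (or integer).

x̄ = F·x = [1, -1]
P̄ = F·P·Fᵀ + Q = [5 -1; -1 14]
y = z − H·x̄ = [0, 2]
S = H·P̄·Hᵀ + R = [61 -30; -30 19]
K = P̄·Hᵀ·S⁻¹ = [-9/37 -22/37; 123/259 17/259]
x' = x̄ + K·y = [-7/37, -225/259]
P' = (I − K·H)·P̄ = [124/37 -80/37; -80/37 526/259]

x' = [-7/37, -225/259]
P' = [124/37 -80/37; -80/37 526/259]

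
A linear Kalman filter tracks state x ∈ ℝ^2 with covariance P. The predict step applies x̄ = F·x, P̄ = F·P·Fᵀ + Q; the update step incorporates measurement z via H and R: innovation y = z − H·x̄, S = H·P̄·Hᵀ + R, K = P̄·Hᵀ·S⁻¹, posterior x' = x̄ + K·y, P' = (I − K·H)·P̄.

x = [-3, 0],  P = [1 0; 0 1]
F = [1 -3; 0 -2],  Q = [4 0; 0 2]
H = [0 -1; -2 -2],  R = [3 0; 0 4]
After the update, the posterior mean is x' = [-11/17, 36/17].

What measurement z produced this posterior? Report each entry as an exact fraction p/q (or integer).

z = [-3, -3]

x̄ = F·x = [-3, 0]
P̄ = F·P·Fᵀ + Q = [14 6; 6 6]
S = H·P̄·Hᵀ + R = [9 24; 24 132]
K = P̄·Hᵀ·S⁻¹ = [14/51 -6/17; -6/17 -2/17]
x' − x̄ = [40/17, 36/17] = K·y
y = (KᵀK)⁻¹·Kᵀ·(x' − x̄) = [-3, -9]
z = y + H·x̄ = [-3, -9] + [0, 6] = [-3, -3]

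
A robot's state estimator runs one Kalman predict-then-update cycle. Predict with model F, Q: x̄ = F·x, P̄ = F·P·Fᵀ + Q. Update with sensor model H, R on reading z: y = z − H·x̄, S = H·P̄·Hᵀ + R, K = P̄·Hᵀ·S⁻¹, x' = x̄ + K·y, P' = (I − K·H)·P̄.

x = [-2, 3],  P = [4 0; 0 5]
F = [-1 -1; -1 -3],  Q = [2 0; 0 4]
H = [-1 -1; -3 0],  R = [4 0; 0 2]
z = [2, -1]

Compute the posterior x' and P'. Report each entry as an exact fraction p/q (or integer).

x' = [473/1303, -3571/1303]
P' = [266/1303 -146/1303; -146/1303 4430/1303]

x̄ = F·x = [-1, -7]
P̄ = F·P·Fᵀ + Q = [11 19; 19 53]
y = z − H·x̄ = [-6, -4]
S = H·P̄·Hᵀ + R = [106 90; 90 101]
K = P̄·Hᵀ·S⁻¹ = [-30/1303 -399/1303; -1071/1303 219/1303]
x' = x̄ + K·y = [473/1303, -3571/1303]
P' = (I − K·H)·P̄ = [266/1303 -146/1303; -146/1303 4430/1303]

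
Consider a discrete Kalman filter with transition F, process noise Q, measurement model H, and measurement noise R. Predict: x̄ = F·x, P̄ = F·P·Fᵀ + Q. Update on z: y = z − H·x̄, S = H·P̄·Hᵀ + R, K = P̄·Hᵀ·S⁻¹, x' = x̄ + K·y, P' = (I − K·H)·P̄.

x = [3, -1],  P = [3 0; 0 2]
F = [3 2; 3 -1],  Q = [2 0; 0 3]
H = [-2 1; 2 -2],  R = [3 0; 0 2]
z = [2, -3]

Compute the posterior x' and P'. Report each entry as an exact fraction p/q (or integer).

x' = [256/513, 1145/513]
P' = [4696/1539 5309/1539; 5309/1539 6646/1539]

x̄ = F·x = [7, 10]
P̄ = F·P·Fᵀ + Q = [37 23; 23 32]
y = z − H·x̄ = [6, 3]
S = H·P̄·Hᵀ + R = [91 -74; -74 94]
K = P̄·Hᵀ·S⁻¹ = [-1361/1539 -613/1539; -1324/1539 -1337/1539]
x' = x̄ + K·y = [256/513, 1145/513]
P' = (I − K·H)·P̄ = [4696/1539 5309/1539; 5309/1539 6646/1539]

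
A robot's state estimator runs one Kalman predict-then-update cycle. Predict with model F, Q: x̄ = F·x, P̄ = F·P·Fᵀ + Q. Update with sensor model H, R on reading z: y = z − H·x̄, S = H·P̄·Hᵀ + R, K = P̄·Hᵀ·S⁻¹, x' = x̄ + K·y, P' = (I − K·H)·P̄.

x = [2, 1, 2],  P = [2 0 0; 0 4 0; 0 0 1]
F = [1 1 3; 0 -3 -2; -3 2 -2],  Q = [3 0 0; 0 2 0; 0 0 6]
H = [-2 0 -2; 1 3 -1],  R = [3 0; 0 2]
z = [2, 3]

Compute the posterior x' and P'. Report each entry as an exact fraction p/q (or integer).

x̄ = F·x = [9, -7, -8]
P̄ = F·P·Fᵀ + Q = [18 -18 -4; -18 42 -20; -4 -20 44]
y = z − H·x̄ = [4, 7]
S = H·P̄·Hᵀ + R = [219 280; 280 462]
K = P̄·Hᵀ·S⁻¹ = [-284/1627 416/11389; -52/1627 3376/11389; -480/1627 -626/11389]
x' = x̄ + K·y = [13923/1627, -8221/1627, -15562/1627]
P' = (I − K·H)·P̄ = [162650/11389 -107162/11389 -159668/11389; -107162/11389 73874/11389 107708/11389; -159668/11389 107708/11389 164708/11389]

x' = [13923/1627, -8221/1627, -15562/1627]
P' = [162650/11389 -107162/11389 -159668/11389; -107162/11389 73874/11389 107708/11389; -159668/11389 107708/11389 164708/11389]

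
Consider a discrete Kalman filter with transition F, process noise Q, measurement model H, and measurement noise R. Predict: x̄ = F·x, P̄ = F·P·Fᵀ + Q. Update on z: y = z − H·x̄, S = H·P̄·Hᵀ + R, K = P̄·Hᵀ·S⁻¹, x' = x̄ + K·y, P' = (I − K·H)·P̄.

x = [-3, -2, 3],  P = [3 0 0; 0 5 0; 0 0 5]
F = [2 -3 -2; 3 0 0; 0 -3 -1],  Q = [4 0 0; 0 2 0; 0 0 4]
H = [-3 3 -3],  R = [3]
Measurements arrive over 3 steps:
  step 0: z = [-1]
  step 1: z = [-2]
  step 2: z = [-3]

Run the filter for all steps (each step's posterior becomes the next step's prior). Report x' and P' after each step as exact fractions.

step 0: x̄ = F·x = [-6, -9, 3]
step 0: P̄ = F·P·Fᵀ + Q = [81 18 55; 18 29 0; 55 0 54]
step 0: y = z − H·x̄ = [17]
step 0: S = H·P̄·Hᵀ + R = [2145]
step 0: K = P̄·Hᵀ·S⁻¹ = [-118/715; 1/65; -109/715]
step 0: x' = x̄ + K·y = [-6296/715, -568/65, 292/715]
step 0: P' = (I − K·H)·P̄ = [16143/715 1524/65 739/715; 1524/65 1852/65 327/65; 739/715 327/65 2967/715]
step 1: x̄ = F·x = [5568/715, -18888/715, 18452/715]
step 1: P̄ = F·P·Fᵀ + Q = [98732/715 -58452/715 119593/715; -58452/715 146717/715 -153093/715; 119593/715 -153093/715 210757/715]
step 1: y = z − H·x̄ = [127294/715]
step 1: S = H·P̄·Hᵀ + R = [10068483/715]
step 1: K = P̄·Hᵀ·S⁻¹ = [-276777/3356161; 358262/3356161; -483443/3356161]
step 1: x' = x̄ + K·y = [-23139786/3356161, -24876316/3356161, 543342/3356161]
step 1: P' = (I − K·H)·P̄ = [142019531/3356161 141680730/3356161 -62024/3356161; 141680730/3356161 150141107/3356161 8102115/3356161; -62024/3356161 8102115/3356161 8647582/3356161]
step 2: x̄ = F·x = [27262692/3356161, -69419358/3356161, 74085606/3356161]
step 2: P̄ = F·P·Fᵀ + Q = [364915871/3356161 -422637240/3356161 591523830/3356161; -422637240/3356161 1284888101/3356161 -1274940498/3356161; 591523830/3356161 -1274940498/3356161 1421954879/3356161]
step 2: y = z − H·x̄ = [502234485/3356161]
step 2: S = H·P̄·Hᵀ + R = [68859726366/3356161]
step 2: K = P̄·Hᵀ·S⁻¹ = [-1379076941/22953242122; 2982465839/22953242122; -3288419207/22953242122]
step 2: x' = x̄ + K·y = [-19919433801/22953242122, -28455767601/22953242122, 14584319817/22953242122]
step 2: P' = (I − K·H)·P̄ = [795683733179/22953242122 786093008697/22953242122 -8211647541/22953242122; 786093008697/22953242122 836384261519/22953242122 47308786983/22953242122; -8211647541/22953242122 47308786983/22953242122 58808853731/22953242122]

step 0: x' = [-6296/715, -568/65, 292/715], P' = [16143/715 1524/65 739/715; 1524/65 1852/65 327/65; 739/715 327/65 2967/715]
step 1: x' = [-23139786/3356161, -24876316/3356161, 543342/3356161], P' = [142019531/3356161 141680730/3356161 -62024/3356161; 141680730/3356161 150141107/3356161 8102115/3356161; -62024/3356161 8102115/3356161 8647582/3356161]
step 2: x' = [-19919433801/22953242122, -28455767601/22953242122, 14584319817/22953242122], P' = [795683733179/22953242122 786093008697/22953242122 -8211647541/22953242122; 786093008697/22953242122 836384261519/22953242122 47308786983/22953242122; -8211647541/22953242122 47308786983/22953242122 58808853731/22953242122]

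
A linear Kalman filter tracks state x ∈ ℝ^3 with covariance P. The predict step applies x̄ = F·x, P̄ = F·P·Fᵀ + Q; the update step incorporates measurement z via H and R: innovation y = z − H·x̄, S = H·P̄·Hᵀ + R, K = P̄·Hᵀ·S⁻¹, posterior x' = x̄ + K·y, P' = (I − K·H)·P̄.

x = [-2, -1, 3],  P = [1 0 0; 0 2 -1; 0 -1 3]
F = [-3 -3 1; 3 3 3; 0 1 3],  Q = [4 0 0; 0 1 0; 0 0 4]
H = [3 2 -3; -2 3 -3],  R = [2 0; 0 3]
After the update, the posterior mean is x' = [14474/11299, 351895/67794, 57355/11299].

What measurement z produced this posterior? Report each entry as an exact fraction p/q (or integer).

z = [-1, -2]

x̄ = F·x = [12, 0, 8]
P̄ = F·P·Fᵀ + Q = [40 -12 11; -12 37 21; 11 21 27]
S = H·P̄·Hᵀ + R = [159 -183; -183 637]
K = P̄·Hᵀ·S⁻¹ = [2144/11299 -2027/11299; -2749/67794 2291/22598; -1857/11299 -1243/11299]
x' − x̄ = [-121114/11299, 351895/67794, -33037/11299] = K·y
y = (KᵀK)⁻¹·Kᵀ·(x' − x̄) = [-13, 46]
z = y + H·x̄ = [-13, 46] + [12, -48] = [-1, -2]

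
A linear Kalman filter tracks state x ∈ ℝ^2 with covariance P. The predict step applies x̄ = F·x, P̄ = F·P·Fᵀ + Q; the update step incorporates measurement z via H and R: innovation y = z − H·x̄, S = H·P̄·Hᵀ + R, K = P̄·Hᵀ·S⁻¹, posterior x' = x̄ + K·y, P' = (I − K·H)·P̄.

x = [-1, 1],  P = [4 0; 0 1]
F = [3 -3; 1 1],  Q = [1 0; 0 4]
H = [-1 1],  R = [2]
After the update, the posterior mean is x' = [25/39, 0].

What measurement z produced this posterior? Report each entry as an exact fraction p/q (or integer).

z = [-1]

x̄ = F·x = [-6, 0]
P̄ = F·P·Fᵀ + Q = [46 9; 9 9]
S = H·P̄·Hᵀ + R = [39]
K = P̄·Hᵀ·S⁻¹ = [-37/39; 0]
x' − x̄ = [259/39, 0] = K·y
y = (KᵀK)⁻¹·Kᵀ·(x' − x̄) = [-7]
z = y + H·x̄ = [-7] + [6] = [-1]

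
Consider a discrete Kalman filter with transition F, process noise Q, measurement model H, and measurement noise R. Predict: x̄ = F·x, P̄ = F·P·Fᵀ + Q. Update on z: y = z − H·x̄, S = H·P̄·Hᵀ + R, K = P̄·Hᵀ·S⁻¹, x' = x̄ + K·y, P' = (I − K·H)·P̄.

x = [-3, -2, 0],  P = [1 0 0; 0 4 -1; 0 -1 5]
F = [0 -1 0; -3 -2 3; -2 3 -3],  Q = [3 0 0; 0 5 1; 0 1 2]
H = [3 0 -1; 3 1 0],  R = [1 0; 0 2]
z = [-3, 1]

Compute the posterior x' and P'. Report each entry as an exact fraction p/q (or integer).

x' = [1054/4469, 4007/4469, 17550/4469]
P' = [8547/4469 -25201/4469 25205/4469; -25201/4469 82703/4469 -74513/4469; 25205/4469 -74513/4469 78667/4469]

x̄ = F·x = [2, 13, 0]
P̄ = F·P·Fᵀ + Q = [7 11 -15; 11 87 -77; -15 -77 105]
y = z − H·x̄ = [-9, -18]
S = H·P̄·Hᵀ + R = [259 218; 218 218]
K = P̄·Hᵀ·S⁻¹ = [4/41 220/4469; -10/41 3550/4469; -28/41 551/4469]
x' = x̄ + K·y = [1054/4469, 4007/4469, 17550/4469]
P' = (I − K·H)·P̄ = [8547/4469 -25201/4469 25205/4469; -25201/4469 82703/4469 -74513/4469; 25205/4469 -74513/4469 78667/4469]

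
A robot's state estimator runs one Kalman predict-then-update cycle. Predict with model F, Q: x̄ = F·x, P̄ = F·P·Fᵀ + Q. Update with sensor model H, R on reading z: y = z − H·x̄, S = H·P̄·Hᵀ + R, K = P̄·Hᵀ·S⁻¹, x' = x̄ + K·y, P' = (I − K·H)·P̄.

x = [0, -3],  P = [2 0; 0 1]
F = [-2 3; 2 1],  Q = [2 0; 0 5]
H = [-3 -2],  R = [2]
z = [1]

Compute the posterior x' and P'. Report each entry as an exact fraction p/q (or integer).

x' = [-17/169, -7/13]
P' = [1002/169 -112/13; -112/13 13]

x̄ = F·x = [-9, -3]
P̄ = F·P·Fᵀ + Q = [19 -5; -5 14]
y = z − H·x̄ = [-32]
S = H·P̄·Hᵀ + R = [169]
K = P̄·Hᵀ·S⁻¹ = [-47/169; -1/13]
x' = x̄ + K·y = [-17/169, -7/13]
P' = (I − K·H)·P̄ = [1002/169 -112/13; -112/13 13]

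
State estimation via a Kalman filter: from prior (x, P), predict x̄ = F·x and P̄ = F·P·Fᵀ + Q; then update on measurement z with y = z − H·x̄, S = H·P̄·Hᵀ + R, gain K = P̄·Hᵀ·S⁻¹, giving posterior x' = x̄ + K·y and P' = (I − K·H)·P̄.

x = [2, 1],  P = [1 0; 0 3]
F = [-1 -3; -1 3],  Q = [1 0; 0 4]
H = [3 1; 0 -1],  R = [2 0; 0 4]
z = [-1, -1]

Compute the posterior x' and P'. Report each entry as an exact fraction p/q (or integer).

x' = [-180/361, 62/361]
P' = [218/361 -404/361; -404/361 1166/361]

x̄ = F·x = [-5, 1]
P̄ = F·P·Fᵀ + Q = [29 -26; -26 32]
y = z − H·x̄ = [13, 0]
S = H·P̄·Hᵀ + R = [139 46; 46 36]
K = P̄·Hᵀ·S⁻¹ = [125/361 101/361; -23/361 -583/722]
x' = x̄ + K·y = [-180/361, 62/361]
P' = (I − K·H)·P̄ = [218/361 -404/361; -404/361 1166/361]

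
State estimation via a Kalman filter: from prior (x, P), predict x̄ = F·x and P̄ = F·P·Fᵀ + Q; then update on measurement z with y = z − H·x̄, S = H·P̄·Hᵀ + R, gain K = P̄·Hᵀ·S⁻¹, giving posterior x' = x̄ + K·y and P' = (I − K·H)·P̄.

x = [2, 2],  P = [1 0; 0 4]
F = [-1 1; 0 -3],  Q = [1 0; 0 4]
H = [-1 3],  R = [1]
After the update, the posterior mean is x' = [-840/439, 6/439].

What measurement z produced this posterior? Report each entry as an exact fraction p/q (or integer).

x̄ = F·x = [0, -6]
P̄ = F·P·Fᵀ + Q = [6 -12; -12 40]
S = H·P̄·Hᵀ + R = [439]
K = P̄·Hᵀ·S⁻¹ = [-42/439; 132/439]
x' − x̄ = [-840/439, 2640/439] = K·y
y = (KᵀK)⁻¹·Kᵀ·(x' − x̄) = [20]
z = y + H·x̄ = [20] + [-18] = [2]

z = [2]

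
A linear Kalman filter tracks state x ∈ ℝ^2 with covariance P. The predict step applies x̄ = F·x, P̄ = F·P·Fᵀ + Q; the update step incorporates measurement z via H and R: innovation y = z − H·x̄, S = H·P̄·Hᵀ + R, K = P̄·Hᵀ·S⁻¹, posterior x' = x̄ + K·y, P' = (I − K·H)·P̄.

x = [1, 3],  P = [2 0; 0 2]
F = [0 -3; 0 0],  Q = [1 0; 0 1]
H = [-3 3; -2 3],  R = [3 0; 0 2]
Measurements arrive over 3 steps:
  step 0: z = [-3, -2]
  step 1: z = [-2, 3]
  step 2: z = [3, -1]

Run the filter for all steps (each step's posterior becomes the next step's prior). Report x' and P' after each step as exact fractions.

step 0: x̄ = F·x = [-9, 0]
step 0: P̄ = F·P·Fᵀ + Q = [19 0; 0 1]
step 0: y = z − H·x̄ = [-30, -20]
step 0: S = H·P̄·Hᵀ + R = [183 123; 123 87]
step 0: K = P̄·Hᵀ·S⁻¹ = [-95/264 19/264; -3/22 5/22]
step 0: x' = x̄ + K·y = [47/132, -5/11]
step 0: P' = (I − K·H)·P̄ = [323/264 19/22; 19/22 8/11]
step 1: x̄ = F·x = [15/11, 0]
step 1: P̄ = F·P·Fᵀ + Q = [83/11 0; 0 1]
step 1: y = z − H·x̄ = [23/11, 63/11]
step 1: S = H·P̄·Hᵀ + R = [879/11 597/11; 597/11 453/11]
step 1: K = P̄·Hᵀ·S⁻¹ = [-415/1266 83/1266; -24/211 47/211]
step 1: x' = x̄ + K·y = [667/633, 219/211]
step 1: P' = (I − K·H)·P̄ = [1411/1266 166/211; 166/211 142/211]
step 2: x̄ = F·x = [-657/211, 0]
step 2: P̄ = F·P·Fᵀ + Q = [1489/211 0; 0 1]
step 2: y = z − H·x̄ = [-1338/211, -1525/211]
step 2: S = H·P̄·Hᵀ + R = [15933/211 10833/211; 10833/211 8277/211]
step 2: K = P̄·Hᵀ·S⁻¹ = [-7445/22944 1489/22944; -213/1912 425/1912]
step 2: x' = x̄ + K·y = [-34993/22944, -1721/1912]
step 2: P' = (I − K·H)·P̄ = [25313/22944 1489/1912; 1489/1912 319/478]

step 0: x' = [47/132, -5/11], P' = [323/264 19/22; 19/22 8/11]
step 1: x' = [667/633, 219/211], P' = [1411/1266 166/211; 166/211 142/211]
step 2: x' = [-34993/22944, -1721/1912], P' = [25313/22944 1489/1912; 1489/1912 319/478]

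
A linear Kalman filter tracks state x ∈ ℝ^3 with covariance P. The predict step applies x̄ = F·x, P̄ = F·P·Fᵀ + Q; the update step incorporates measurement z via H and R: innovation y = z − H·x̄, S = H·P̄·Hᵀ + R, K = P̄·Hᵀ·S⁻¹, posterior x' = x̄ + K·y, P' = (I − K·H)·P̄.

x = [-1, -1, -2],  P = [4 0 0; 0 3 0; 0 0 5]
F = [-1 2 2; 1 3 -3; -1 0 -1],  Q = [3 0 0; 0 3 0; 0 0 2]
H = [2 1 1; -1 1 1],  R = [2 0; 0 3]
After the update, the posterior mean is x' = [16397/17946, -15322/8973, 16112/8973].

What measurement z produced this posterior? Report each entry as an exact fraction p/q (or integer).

z = [2, -1]

x̄ = F·x = [-5, 2, 3]
P̄ = F·P·Fᵀ + Q = [39 -16 -6; -16 79 11; -6 11 11]
S = H·P̄·Hᵀ + R = [182 12; 12 198]
K = P̄·Hᵀ·S⁻¹ = [985/2991 -5887/17946; 851/2991 4649/8973; 137/2991 1244/8973]
x' − x̄ = [106127/17946, -33268/8973, -10807/8973] = K·y
y = (KᵀK)⁻¹·Kᵀ·(x' − x̄) = [7, -11]
z = y + H·x̄ = [7, -11] + [-5, 10] = [2, -1]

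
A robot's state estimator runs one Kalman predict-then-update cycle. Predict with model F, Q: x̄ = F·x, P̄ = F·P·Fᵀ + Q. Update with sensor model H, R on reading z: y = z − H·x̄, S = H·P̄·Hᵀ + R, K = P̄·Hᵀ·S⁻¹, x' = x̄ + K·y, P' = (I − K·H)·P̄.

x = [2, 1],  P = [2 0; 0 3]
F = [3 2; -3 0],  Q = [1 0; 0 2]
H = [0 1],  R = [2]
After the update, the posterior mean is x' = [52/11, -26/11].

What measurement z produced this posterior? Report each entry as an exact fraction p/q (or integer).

x̄ = F·x = [8, -6]
P̄ = F·P·Fᵀ + Q = [31 -18; -18 20]
S = H·P̄·Hᵀ + R = [22]
K = P̄·Hᵀ·S⁻¹ = [-9/11; 10/11]
x' − x̄ = [-36/11, 40/11] = K·y
y = (KᵀK)⁻¹·Kᵀ·(x' − x̄) = [4]
z = y + H·x̄ = [4] + [-6] = [-2]

z = [-2]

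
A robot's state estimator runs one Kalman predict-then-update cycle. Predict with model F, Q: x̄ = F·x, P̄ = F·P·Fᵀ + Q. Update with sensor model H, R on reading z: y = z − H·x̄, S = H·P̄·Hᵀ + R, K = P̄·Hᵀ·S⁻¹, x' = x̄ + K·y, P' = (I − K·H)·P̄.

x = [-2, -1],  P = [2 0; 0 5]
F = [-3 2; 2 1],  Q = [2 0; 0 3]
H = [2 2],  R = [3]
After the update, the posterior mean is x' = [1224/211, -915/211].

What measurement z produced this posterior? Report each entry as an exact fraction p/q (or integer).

x̄ = F·x = [4, -5]
P̄ = F·P·Fᵀ + Q = [40 -2; -2 16]
S = H·P̄·Hᵀ + R = [211]
K = P̄·Hᵀ·S⁻¹ = [76/211; 28/211]
x' − x̄ = [380/211, 140/211] = K·y
y = (KᵀK)⁻¹·Kᵀ·(x' − x̄) = [5]
z = y + H·x̄ = [5] + [-2] = [3]

z = [3]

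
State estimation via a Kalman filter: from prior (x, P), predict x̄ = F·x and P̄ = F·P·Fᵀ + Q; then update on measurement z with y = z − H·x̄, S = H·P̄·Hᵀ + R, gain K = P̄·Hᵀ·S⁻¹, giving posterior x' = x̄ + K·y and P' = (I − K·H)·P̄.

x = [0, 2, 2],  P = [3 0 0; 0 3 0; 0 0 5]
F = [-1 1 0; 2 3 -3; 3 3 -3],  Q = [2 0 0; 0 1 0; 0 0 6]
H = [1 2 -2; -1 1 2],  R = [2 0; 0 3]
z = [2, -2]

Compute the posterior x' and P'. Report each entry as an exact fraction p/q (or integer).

x' = [2, 0, 0]
P' = [218302/47379 8674/47379 35350/15793; 8674/47379 25765/47379 4990/15793; 35350/15793 4990/15793 23265/15793]

x̄ = F·x = [2, 0, 0]
P̄ = F·P·Fᵀ + Q = [8 3 0; 3 85 90; 0 90 105]
y = z − H·x̄ = [0, 0]
S = H·P̄·Hᵀ + R = [62 -81; -81 870]
K = P̄·Hᵀ·S⁻¹ = [3925/15793 824/47379; 5044/15793 15677/47379; -600/15793 5390/15793]
x' = x̄ + K·y = [2, 0, 0]
P' = (I − K·H)·P̄ = [218302/47379 8674/47379 35350/15793; 8674/47379 25765/47379 4990/15793; 35350/15793 4990/15793 23265/15793]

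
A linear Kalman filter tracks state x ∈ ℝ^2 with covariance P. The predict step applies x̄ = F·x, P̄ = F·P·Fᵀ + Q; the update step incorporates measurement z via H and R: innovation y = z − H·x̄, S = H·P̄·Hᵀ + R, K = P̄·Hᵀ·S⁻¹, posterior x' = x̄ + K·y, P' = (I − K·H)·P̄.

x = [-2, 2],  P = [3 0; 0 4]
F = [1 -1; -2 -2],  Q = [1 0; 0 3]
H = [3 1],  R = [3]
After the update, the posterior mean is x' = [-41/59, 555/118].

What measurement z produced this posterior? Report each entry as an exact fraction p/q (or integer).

x̄ = F·x = [-4, 0]
P̄ = F·P·Fᵀ + Q = [8 2; 2 31]
S = H·P̄·Hᵀ + R = [118]
K = P̄·Hᵀ·S⁻¹ = [13/59; 37/118]
x' − x̄ = [195/59, 555/118] = K·y
y = (KᵀK)⁻¹·Kᵀ·(x' − x̄) = [15]
z = y + H·x̄ = [15] + [-12] = [3]

z = [3]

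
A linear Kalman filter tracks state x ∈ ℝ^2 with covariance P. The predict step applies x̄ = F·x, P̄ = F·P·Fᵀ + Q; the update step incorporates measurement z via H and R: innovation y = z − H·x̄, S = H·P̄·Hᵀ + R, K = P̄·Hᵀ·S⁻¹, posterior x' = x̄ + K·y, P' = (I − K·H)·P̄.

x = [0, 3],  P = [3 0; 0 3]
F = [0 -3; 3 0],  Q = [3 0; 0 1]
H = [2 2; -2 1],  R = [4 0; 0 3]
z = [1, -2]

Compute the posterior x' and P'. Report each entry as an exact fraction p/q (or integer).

x̄ = F·x = [-9, 0]
P̄ = F·P·Fᵀ + Q = [30 0; 0 28]
y = z − H·x̄ = [19, -20]
S = H·P̄·Hᵀ + R = [236 -64; -64 151]
K = P̄·Hᵀ·S⁻¹ = [261/1577 -516/1577; 2562/7885 2548/7885]
x' = x̄ + K·y = [1086/1577, -2282/7885]
P' = (I − K·H)·P̄ = [690/1577 -168/1577; -168/1577 5964/7885]

x' = [1086/1577, -2282/7885]
P' = [690/1577 -168/1577; -168/1577 5964/7885]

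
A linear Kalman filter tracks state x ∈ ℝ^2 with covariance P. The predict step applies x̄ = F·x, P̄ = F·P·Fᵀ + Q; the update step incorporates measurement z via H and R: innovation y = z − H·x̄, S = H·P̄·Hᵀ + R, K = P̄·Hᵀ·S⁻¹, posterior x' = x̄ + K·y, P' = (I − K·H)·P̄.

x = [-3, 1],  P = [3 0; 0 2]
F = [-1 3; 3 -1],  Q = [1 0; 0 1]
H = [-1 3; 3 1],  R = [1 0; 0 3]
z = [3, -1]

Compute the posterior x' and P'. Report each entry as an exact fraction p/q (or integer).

x̄ = F·x = [6, -10]
P̄ = F·P·Fᵀ + Q = [22 -15; -15 30]
y = z − H·x̄ = [39, -9]
S = H·P̄·Hᵀ + R = [383 -96; -96 141]
K = P̄·Hᵀ·S⁻¹ = [-1517/14929 4367/14929; 4455/14929 1445/14929]
x' = x̄ + K·y = [-8892/14929, 11450/14929]
P' = (I − K·H)·P̄ = [4082/14929 855/14929; 855/14929 1770/14929]

x' = [-8892/14929, 11450/14929]
P' = [4082/14929 855/14929; 855/14929 1770/14929]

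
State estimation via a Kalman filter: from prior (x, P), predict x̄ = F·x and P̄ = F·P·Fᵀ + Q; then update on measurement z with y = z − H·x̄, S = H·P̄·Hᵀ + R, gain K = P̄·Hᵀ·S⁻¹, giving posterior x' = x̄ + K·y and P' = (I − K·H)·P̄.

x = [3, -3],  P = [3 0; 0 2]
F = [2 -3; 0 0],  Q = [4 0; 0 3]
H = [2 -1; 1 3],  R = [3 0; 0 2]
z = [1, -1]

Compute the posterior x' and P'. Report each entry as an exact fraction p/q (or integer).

x̄ = F·x = [15, 0]
P̄ = F·P·Fᵀ + Q = [34 0; 0 3]
y = z − H·x̄ = [-29, -16]
S = H·P̄·Hᵀ + R = [142 59; 59 63]
K = P̄·Hᵀ·S⁻¹ = [2278/5465 816/5465; -144/1093 291/1093]
x' = x̄ + K·y = [2857/5465, -480/1093]
P' = (I − K·H)·P̄ = [3162/5465 -102/1093; -102/1093 228/1093]

x' = [2857/5465, -480/1093]
P' = [3162/5465 -102/1093; -102/1093 228/1093]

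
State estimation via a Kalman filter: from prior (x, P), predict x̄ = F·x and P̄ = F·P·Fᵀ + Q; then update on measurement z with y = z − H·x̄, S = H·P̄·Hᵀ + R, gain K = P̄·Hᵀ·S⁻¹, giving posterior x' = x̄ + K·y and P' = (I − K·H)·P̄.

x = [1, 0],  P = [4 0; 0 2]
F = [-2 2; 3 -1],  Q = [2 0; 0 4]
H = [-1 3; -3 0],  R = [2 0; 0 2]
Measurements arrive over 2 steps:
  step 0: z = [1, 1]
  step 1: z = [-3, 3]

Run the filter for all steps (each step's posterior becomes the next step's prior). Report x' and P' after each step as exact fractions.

step 0: x' = [-2142/6641, 1618/6641], P' = [1412/6641 434/6641; 434/6641 1582/6641]
step 1: x' = [-2234149/2649929, -3308249/2649929], P' = [541284/2649929 165002/2649929; 165002/2649929 615470/2649929]

step 0: x̄ = F·x = [-2, 3]
step 0: P̄ = F·P·Fᵀ + Q = [26 -28; -28 42]
step 0: y = z − H·x̄ = [-10, -5]
step 0: S = H·P̄·Hᵀ + R = [574 330; 330 236]
step 0: K = P̄·Hᵀ·S⁻¹ = [-55/6641 -2118/6641; 2156/6641 -651/6641]
step 0: x' = x̄ + K·y = [-2142/6641, 1618/6641]
step 0: P' = (I − K·H)·P̄ = [1412/6641 434/6641; 434/6641 1582/6641]
step 1: x̄ = F·x = [7520/6641, -8044/6641]
step 1: P̄ = F·P·Fᵀ + Q = [21786/6641 -8164/6641; -8164/6641 38250/6641]
step 1: y = z − H·x̄ = [11729/6641, 42483/6641]
step 1: S = H·P̄·Hᵀ + R = [428302/6641 138834/6641; 138834/6641 209356/6641]
step 1: K = P̄·Hᵀ·S⁻¹ = [-23139/2649929 -811926/2649929; 840704/2649929 -247503/2649929]
step 1: x' = x̄ + K·y = [-2234149/2649929, -3308249/2649929]
step 1: P' = (I − K·H)·P̄ = [541284/2649929 165002/2649929; 165002/2649929 615470/2649929]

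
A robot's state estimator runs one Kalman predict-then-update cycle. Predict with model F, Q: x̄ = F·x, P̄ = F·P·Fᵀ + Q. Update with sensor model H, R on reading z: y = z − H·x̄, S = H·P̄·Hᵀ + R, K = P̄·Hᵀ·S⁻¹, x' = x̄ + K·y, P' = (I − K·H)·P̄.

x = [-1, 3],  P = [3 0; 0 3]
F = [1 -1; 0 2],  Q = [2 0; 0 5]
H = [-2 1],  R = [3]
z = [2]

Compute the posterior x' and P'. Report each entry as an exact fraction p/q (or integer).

x̄ = F·x = [-4, 6]
P̄ = F·P·Fᵀ + Q = [8 -6; -6 17]
y = z − H·x̄ = [-12]
S = H·P̄·Hᵀ + R = [76]
K = P̄·Hᵀ·S⁻¹ = [-11/38; 29/76]
x' = x̄ + K·y = [-10/19, 27/19]
P' = (I − K·H)·P̄ = [31/19 91/38; 91/38 451/76]

x' = [-10/19, 27/19]
P' = [31/19 91/38; 91/38 451/76]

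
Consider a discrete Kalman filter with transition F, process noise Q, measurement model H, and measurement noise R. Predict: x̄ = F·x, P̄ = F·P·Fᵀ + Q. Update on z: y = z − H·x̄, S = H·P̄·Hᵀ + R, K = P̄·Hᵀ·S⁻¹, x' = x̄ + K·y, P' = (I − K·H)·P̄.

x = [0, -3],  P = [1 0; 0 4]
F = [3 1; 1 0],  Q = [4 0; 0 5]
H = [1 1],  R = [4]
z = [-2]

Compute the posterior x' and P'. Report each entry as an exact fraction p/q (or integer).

x' = [-79/33, 3/11]
P' = [161/33 -27/11; -27/11 39/11]

x̄ = F·x = [-3, 0]
P̄ = F·P·Fᵀ + Q = [17 3; 3 6]
y = z − H·x̄ = [1]
S = H·P̄·Hᵀ + R = [33]
K = P̄·Hᵀ·S⁻¹ = [20/33; 3/11]
x' = x̄ + K·y = [-79/33, 3/11]
P' = (I − K·H)·P̄ = [161/33 -27/11; -27/11 39/11]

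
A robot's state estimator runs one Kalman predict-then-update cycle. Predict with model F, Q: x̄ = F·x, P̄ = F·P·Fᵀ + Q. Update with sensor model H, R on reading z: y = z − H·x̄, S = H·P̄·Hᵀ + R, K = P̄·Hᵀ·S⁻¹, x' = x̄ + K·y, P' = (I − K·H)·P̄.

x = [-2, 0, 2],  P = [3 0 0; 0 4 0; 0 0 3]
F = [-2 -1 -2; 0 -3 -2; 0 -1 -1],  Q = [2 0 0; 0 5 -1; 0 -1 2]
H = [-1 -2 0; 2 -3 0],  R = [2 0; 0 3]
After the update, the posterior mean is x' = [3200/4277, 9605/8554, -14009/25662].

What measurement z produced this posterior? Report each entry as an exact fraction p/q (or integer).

x̄ = F·x = [0, -4, -2]
P̄ = F·P·Fᵀ + Q = [30 24 10; 24 53 17; 10 17 9]
S = H·P̄·Hᵀ + R = [340 234; 234 312]
K = P̄·Hᵀ·S⁻¹ = [-138/329 1181/4277; -187/658 -610/4277; -83/658 -61/12831]
x' − x̄ = [3200/4277, 43821/8554, 37315/25662] = K·y
y = (KᵀK)⁻¹·Kᵀ·(x' − x̄) = [-11, -14]
z = y + H·x̄ = [-11, -14] + [8, 12] = [-3, -2]

z = [-3, -2]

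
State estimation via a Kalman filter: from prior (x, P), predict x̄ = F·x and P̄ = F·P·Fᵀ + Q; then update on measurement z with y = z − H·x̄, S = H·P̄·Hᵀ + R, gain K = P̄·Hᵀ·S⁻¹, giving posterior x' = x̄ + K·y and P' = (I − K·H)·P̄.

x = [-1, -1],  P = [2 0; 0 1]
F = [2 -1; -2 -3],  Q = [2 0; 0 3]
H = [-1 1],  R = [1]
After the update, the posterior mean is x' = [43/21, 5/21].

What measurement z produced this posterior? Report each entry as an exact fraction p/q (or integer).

x̄ = F·x = [-1, 5]
P̄ = F·P·Fᵀ + Q = [11 -5; -5 20]
S = H·P̄·Hᵀ + R = [42]
K = P̄·Hᵀ·S⁻¹ = [-8/21; 25/42]
x' − x̄ = [64/21, -100/21] = K·y
y = (KᵀK)⁻¹·Kᵀ·(x' − x̄) = [-8]
z = y + H·x̄ = [-8] + [6] = [-2]

z = [-2]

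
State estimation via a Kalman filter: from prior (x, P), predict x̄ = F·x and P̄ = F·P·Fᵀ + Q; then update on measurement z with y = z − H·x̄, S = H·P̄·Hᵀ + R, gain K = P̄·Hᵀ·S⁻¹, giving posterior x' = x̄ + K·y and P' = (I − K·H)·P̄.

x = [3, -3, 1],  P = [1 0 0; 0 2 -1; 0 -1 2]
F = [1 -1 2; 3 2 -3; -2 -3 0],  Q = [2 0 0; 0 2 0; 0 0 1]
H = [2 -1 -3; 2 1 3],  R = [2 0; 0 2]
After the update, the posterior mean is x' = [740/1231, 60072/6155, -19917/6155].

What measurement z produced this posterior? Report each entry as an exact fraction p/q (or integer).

z = [1, 1]

x̄ = F·x = [8, 0, 3]
P̄ = F·P·Fᵀ + Q = [17 -20 10; -20 49 -27; 10 -27 23]
S = H·P̄·Hᵀ + R = [124 -26; -26 204]
K = P̄·Hᵀ·S⁻¹ = [302/1231 304/1231; -876/6155 -2284/6155; -719/6155 1779/6155]
x' − x̄ = [-9108/1231, 60072/6155, -38382/6155] = K·y
y = (KᵀK)⁻¹·Kᵀ·(x' − x̄) = [-6, -24]
z = y + H·x̄ = [-6, -24] + [7, 25] = [1, 1]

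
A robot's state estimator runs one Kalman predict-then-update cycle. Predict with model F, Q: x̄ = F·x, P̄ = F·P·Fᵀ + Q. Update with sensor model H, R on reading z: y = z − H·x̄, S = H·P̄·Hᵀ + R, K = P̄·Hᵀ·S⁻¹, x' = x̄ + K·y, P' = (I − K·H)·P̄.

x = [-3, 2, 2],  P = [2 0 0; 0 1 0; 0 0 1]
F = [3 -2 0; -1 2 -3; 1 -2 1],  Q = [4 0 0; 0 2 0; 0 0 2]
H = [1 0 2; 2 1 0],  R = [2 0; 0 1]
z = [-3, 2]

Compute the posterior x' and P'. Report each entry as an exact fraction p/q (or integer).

x' = [157/277, 289/554, -977/554]
P' = [695/554 -606/277 -106/277; -606/277 2609/554 343/554; -106/277 343/554 305/554]

x̄ = F·x = [-13, 1, -5]
P̄ = F·P·Fᵀ + Q = [26 -10 10; -10 17 -9; 10 -9 9]
y = z − H·x̄ = [20, 27]
S = H·P̄·Hᵀ + R = [104 64; 64 82]
K = P̄·Hᵀ·S⁻¹ = [271/1108 89/277; -263/554 185/554; 199/554 -81/554]
x' = x̄ + K·y = [157/277, 289/554, -977/554]
P' = (I − K·H)·P̄ = [695/554 -606/277 -106/277; -606/277 2609/554 343/554; -106/277 343/554 305/554]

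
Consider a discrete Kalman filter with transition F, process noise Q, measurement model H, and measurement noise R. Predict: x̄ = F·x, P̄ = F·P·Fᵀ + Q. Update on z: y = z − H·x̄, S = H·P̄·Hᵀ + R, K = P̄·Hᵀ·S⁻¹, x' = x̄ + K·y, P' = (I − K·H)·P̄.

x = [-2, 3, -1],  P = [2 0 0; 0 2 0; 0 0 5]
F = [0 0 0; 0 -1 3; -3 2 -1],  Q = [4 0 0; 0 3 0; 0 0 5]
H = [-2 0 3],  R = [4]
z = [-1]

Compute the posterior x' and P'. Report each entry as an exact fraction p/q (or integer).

x̄ = F·x = [0, -6, 13]
P̄ = F·P·Fᵀ + Q = [4 0 0; 0 50 -19; 0 -19 36]
y = z − H·x̄ = [-40]
S = H·P̄·Hᵀ + R = [344]
K = P̄·Hᵀ·S⁻¹ = [-1/43; -57/344; 27/86]
x' = x̄ + K·y = [40/43, 27/43, 19/43]
P' = (I − K·H)·P̄ = [164/43 -57/43 108/43; -57/43 13951/344 -95/86; 108/43 -95/86 90/43]

x' = [40/43, 27/43, 19/43]
P' = [164/43 -57/43 108/43; -57/43 13951/344 -95/86; 108/43 -95/86 90/43]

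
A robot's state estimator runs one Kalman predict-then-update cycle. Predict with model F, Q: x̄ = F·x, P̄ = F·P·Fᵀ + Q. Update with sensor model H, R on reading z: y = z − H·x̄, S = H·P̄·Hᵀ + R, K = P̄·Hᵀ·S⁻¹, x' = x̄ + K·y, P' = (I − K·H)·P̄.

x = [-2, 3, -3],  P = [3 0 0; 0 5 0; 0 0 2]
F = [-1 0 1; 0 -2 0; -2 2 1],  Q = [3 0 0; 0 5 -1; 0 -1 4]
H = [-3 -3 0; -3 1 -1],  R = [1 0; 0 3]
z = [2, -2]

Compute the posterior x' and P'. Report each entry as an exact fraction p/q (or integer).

x̄ = F·x = [-1, -6, 7]
P̄ = F·P·Fᵀ + Q = [8 0 8; 0 25 -21; 8 -21 38]
y = z − H·x̄ = [-19, 8]
S = H·P̄·Hᵀ + R = [298 -42; -42 228]
K = P̄·Hᵀ·S⁻¹ = [-568/5515 -2636/16545; -1264/5515 5279/33090; 901/11030 -5774/16545]
x' = x̄ + K·y = [-5257/16545, -6106/16545, 87889/33090]
P' = (I − K·H)·P̄ = [7112/16545 -6544/16545 -19972/16545; -6544/16545 7808/16545 39043/33090; -19972/16545 39043/33090 193519/33090]

x' = [-5257/16545, -6106/16545, 87889/33090]
P' = [7112/16545 -6544/16545 -19972/16545; -6544/16545 7808/16545 39043/33090; -19972/16545 39043/33090 193519/33090]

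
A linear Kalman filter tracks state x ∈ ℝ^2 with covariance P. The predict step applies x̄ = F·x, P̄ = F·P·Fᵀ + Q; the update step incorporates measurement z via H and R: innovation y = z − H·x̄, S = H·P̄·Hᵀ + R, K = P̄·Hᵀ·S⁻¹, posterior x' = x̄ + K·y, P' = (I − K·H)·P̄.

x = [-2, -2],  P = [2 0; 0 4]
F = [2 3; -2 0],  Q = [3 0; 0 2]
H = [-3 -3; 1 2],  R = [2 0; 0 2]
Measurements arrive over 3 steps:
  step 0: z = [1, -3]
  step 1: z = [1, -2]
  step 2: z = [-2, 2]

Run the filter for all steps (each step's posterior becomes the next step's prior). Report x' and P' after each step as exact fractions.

step 0: x' = [1961/2253, -1026/751], P' = [5372/2253 -1494/751; -1494/751 1360/751]
step 1: x' = [-8449/1095425, -583867/1095425], P' = [1531172/1095425 -1265874/1095425; -1265874/1095425 1212608/1095425]
step 2: x' = [-52112172/72095489, 489401306/360477445], P' = [98249476/72095489 -80808306/72095489; -80808306/72095489 386615296/360477445]

step 0: x̄ = F·x = [-10, 4]
step 0: P̄ = F·P·Fᵀ + Q = [47 -8; -8 10]
step 0: y = z − H·x̄ = [-17, -1]
step 0: S = H·P̄·Hᵀ + R = [371 -129; -129 57]
step 0: K = P̄·Hᵀ·S⁻¹ = [-445/751 -1796/2253; 201/751 613/751]
step 0: x' = x̄ + K·y = [1961/2253, -1026/751]
step 0: P' = (I − K·H)·P̄ = [5372/2253 -1494/751; -1494/751 1360/751]
step 1: x̄ = F·x = [-5312/2253, -3922/2253]
step 1: P̄ = F·P·Fᵀ + Q = [11183/2253 5404/2253; 5404/2253 25994/2253]
step 1: y = z − H·x̄ = [-8483/751, 8650/2253]
step 1: S = H·P̄·Hᵀ + R = [145457/751 -79383/751; -79383/751 141281/2253]
step 1: K = P̄·Hᵀ·S⁻¹ = [-397947/1095425 -500288/1095425; 79899/1095425 579671/1095425]
step 1: x' = x̄ + K·y = [-8449/1095425, -583867/1095425]
step 1: P' = (I − K·H)·P̄ = [1531172/1095425 -1265874/1095425; -1265874/1095425 1212608/1095425]
step 2: x̄ = F·x = [-1768499/1095425, 16898/1095425]
step 2: P̄ = F·P·Fᵀ + Q = [5133947/1095425 1470556/1095425; 1470556/1095425 8315538/1095425]
step 2: y = z − H·x̄ = [-7445653/1095425, 3925553/1095425]
step 2: S = H·P̄·Hᵀ + R = [149706223/1095425 -78530073/1095425; -78530073/1095425 46469173/1095425]
step 2: K = P̄·Hᵀ·S⁻¹ = [-26161755/72095489 -31683568/72095489; 26139351/360477445 184594531/360477445]
step 2: x' = x̄ + K·y = [-52112172/72095489, 489401306/360477445]
step 2: P' = (I − K·H)·P̄ = [98249476/72095489 -80808306/72095489; -80808306/72095489 386615296/360477445]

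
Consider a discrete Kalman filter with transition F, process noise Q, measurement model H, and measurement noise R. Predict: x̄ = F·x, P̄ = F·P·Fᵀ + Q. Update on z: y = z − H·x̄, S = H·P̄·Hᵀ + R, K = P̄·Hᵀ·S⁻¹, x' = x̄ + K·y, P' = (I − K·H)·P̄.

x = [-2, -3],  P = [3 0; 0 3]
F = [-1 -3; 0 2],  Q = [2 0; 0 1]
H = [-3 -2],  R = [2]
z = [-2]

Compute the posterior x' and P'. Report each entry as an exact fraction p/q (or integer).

x̄ = F·x = [11, -6]
P̄ = F·P·Fᵀ + Q = [32 -18; -18 13]
y = z − H·x̄ = [19]
S = H·P̄·Hᵀ + R = [126]
K = P̄·Hᵀ·S⁻¹ = [-10/21; 2/9]
x' = x̄ + K·y = [41/21, -16/9]
P' = (I − K·H)·P̄ = [24/7 -14/3; -14/3 61/9]

x' = [41/21, -16/9]
P' = [24/7 -14/3; -14/3 61/9]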